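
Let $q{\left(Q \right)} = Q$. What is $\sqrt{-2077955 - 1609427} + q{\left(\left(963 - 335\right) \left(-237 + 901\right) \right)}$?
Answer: $416992 + i \sqrt{3687382} \approx 4.1699 \cdot 10^{5} + 1920.3 i$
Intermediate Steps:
$\sqrt{-2077955 - 1609427} + q{\left(\left(963 - 335\right) \left(-237 + 901\right) \right)} = \sqrt{-2077955 - 1609427} + \left(963 - 335\right) \left(-237 + 901\right) = \sqrt{-3687382} + 628 \cdot 664 = i \sqrt{3687382} + 416992 = 416992 + i \sqrt{3687382}$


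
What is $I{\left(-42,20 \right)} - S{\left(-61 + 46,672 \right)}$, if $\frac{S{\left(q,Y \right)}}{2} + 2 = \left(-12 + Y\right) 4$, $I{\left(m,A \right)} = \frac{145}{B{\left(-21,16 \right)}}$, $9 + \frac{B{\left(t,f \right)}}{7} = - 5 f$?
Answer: $- \frac{3287093}{623} \approx -5276.2$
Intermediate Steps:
$B{\left(t,f \right)} = -63 - 35 f$ ($B{\left(t,f \right)} = -63 + 7 \left(- 5 f\right) = -63 - 35 f$)
$I{\left(m,A \right)} = - \frac{145}{623}$ ($I{\left(m,A \right)} = \frac{145}{-63 - 560} = \frac{145}{-623} = 145 \left(- \frac{1}{623}\right) = - \frac{145}{623}$)
$S{\left(q,Y \right)} = -100 + 8 Y$ ($S{\left(q,Y \right)} = -4 + 2 \left(-12 + Y\right) 4 = -4 + 2 \left(-48 + 4 Y\right) = -4 + \left(-96 + 8 Y\right) = -100 + 8 Y$)
$I{\left(-42,20 \right)} - S{\left(-61 + 46,672 \right)} = - \frac{145}{623} - \left(-100 + 8 \cdot 672\right) = - \frac{145}{623} - \left(-100 + 5376\right) = - \frac{145}{623} - 5276 = - \frac{3287093}{623}$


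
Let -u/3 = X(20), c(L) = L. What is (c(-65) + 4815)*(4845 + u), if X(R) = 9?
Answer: 22885500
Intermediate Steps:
u = -27 (u = -3*9 = -27)
(c(-65) + 4815)*(4845 + u) = (-65 + 4815)*(4845 - 27) = 4750*4818 = 22885500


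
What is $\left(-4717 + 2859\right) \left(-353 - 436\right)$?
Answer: $1465962$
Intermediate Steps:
$\left(-4717 + 2859\right) \left(-353 - 436\right) = \left(-1858\right) \left(-789\right) = 1465962$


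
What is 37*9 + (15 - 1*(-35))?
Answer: 383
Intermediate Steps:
37*9 + (15 - 1*(-35)) = 333 + (15 + 35) = 333 + 50 = 383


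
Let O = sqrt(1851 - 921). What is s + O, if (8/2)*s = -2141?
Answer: -2141/4 + sqrt(930) ≈ -504.75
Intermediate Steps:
s = -2141/4 (s = (1/4)*(-2141) = -2141/4 ≈ -535.25)
O = sqrt(930) ≈ 30.496
s + O = -2141/4 + sqrt(930)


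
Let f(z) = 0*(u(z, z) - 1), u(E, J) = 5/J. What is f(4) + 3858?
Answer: 3858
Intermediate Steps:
f(z) = 0 (f(z) = 0*(5/z - 1) = 0*(-1 + 5/z) = 0)
f(4) + 3858 = 0 + 3858 = 3858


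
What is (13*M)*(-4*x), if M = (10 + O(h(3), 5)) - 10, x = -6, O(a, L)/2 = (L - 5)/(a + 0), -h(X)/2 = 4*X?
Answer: 0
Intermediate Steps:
h(X) = -8*X
O(a, L) = 2*(-5 + L)/a (O(a, L) = 2*((L - 5)/(a + 0)) = 2*((-5 + L)/a) = 2*(-5 + L)/a)
M = 0 (M = (10 + 2*(-5 + 5)/((-8*3))) - 10 = (10 + 2*0/(-24)) - 10 = (10 + 2*(-1/24)*0) - 10 = (10 + 0) - 10 = 10 - 10 = 0)
(13*M)*(-4*x) = (13*0)*(-4*(-6)) = 0*24 = 0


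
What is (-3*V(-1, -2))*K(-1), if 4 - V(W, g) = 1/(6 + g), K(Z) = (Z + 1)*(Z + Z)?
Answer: 0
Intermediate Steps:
K(Z) = 2*Z*(1 + Z) (K(Z) = (1 + Z)*(2*Z) = 2*Z*(1 + Z))
V(W, g) = 4 - 1/(6 + g)
(-3*V(-1, -2))*K(-1) = (-3*(23 + 4*(-2))/(6 - 2))*(2*(-1)*(1 - 1)) = (-3*(23 - 8)/4)*(2*(-1)*0) = -3*15/4*0 = -45/4*0 = 0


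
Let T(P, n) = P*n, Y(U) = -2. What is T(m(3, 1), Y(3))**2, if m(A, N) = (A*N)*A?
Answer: 324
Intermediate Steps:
m(A, N) = N*A**2
T(m(3, 1), Y(3))**2 = ((1*3**2)*(-2))**2 = ((1*9)*(-2))**2 = (9*(-2))**2 = (-18)**2 = 324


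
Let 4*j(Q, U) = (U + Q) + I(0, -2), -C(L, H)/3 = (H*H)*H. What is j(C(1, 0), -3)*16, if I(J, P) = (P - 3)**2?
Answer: 88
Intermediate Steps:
I(J, P) = (-3 + P)**2
C(L, H) = -3*H**3 (C(L, H) = -3*H*H*H = -3*H**2*H = -3*H**3)
j(Q, U) = 25/4 + Q/4 + U/4 (j(Q, U) = ((U + Q) + (-3 - 2)**2)/4 = ((Q + U) + (-5)**2)/4 = ((Q + U) + 25)/4 = (25 + Q + U)/4 = 25/4 + Q/4 + U/4)
j(C(1, 0), -3)*16 = (25/4 + (-3*0**3)/4 + (1/4)*(-3))*16 = (25/4 + (-3*0)/4 - 3/4)*16 = (25/4 + (1/4)*0 - 3/4)*16 = (25/4 + 0 - 3/4)*16 = (11/2)*16 = 88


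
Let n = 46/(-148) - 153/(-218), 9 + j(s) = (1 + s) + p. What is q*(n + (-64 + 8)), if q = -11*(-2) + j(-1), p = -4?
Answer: -2018439/4033 ≈ -500.48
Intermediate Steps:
j(s) = -12 + s (j(s) = -9 + ((1 + s) - 4) = -9 + (-3 + s) = -12 + s)
n = 1577/4033 (n = 46*(-1/148) - 153*(-1/218) = -23/74 + 153/218 = 1577/4033 ≈ 0.39102)
q = 9 (q = -11*(-2) + (-12 - 1) = 22 - 13 = 9)
q*(n + (-64 + 8)) = 9*(1577/4033 + (-64 + 8)) = 9*(1577/4033 - 56) = 9*(-224271/4033) = -2018439/4033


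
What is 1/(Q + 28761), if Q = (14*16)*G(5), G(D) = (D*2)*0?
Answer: 1/28761 ≈ 3.4769e-5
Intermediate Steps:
G(D) = 0 (G(D) = (2*D)*0 = 0)
Q = 0 (Q = (14*16)*0 = 224*0 = 0)
1/(Q + 28761) = 1/(0 + 28761) = 1/28761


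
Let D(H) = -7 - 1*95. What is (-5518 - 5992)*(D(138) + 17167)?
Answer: -196418150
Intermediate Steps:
D(H) = -102 (D(H) = -7 - 95 = -102)
(-5518 - 5992)*(D(138) + 17167) = (-5518 - 5992)*(-102 + 17167) = -11510*17065 = -196418150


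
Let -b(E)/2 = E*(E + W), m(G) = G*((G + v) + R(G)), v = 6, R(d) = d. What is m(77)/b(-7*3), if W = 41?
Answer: 44/3 ≈ 14.667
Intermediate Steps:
m(G) = G*(6 + 2*G) (m(G) = G*((G + 6) + G) = G*((6 + G) + G) = G*(6 + 2*G))
b(E) = -2*E*(41 + E) (b(E) = -2*E*(E + 41) = -2*E*(41 + E))
m(77)/b(-7*3) = (2*77*(3 + 77))/((-2*(-7*3)*(41 - 7*3))) = (2*77*80)/((-2*(-21)*(41 - 21))) = 12320/((-2*(-21)*20)) = 12320/840 = 12320*(1/840) = 44/3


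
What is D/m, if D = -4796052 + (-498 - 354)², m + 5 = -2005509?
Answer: 2035074/1002757 ≈ 2.0295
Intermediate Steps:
m = -2005514 (m = -5 - 2005509 = -2005514)
D = -4070148 (D = -4796052 + (-852)² = -4796052 + 725904 = -4070148)
D/m = -4070148/(-2005514) = -4070148*(-1/2005514) = 2035074/1002757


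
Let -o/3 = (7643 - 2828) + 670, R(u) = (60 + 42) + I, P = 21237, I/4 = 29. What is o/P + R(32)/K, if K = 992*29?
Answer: -78124629/101824336 ≈ -0.76725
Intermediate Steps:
I = 116 (I = 4*29 = 116)
R(u) = 218 (R(u) = (60 + 42) + 116 = 102 + 116 = 218)
K = 28768
o = -16455 (o = -3*((7643 - 2828) + 670) = -3*(4815 + 670) = -3*5485 = -16455)
o/P + R(32)/K = -16455/21237 + 218/28768 = -16455*1/21237 + 218*(1/28768) = -5485/7079 + 109/14384 = -78124629/101824336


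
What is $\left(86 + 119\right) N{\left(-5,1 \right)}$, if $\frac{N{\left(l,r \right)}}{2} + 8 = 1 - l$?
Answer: $-820$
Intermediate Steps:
$N{\left(l,r \right)} = -14 - 2 l$ ($N{\left(l,r \right)} = -16 + 2 \left(1 - l\right) = -16 - \left(-2 + 2 l\right) = -14 - 2 l$)
$\left(86 + 119\right) N{\left(-5,1 \right)} = \left(86 + 119\right) \left(-14 - -10\right) = 205 \left(-14 + 10\right) = 205 \left(-4\right) = -820$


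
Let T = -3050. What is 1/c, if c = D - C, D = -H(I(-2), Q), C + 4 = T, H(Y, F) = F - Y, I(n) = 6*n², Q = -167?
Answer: 1/3245 ≈ 0.00030817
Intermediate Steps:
C = -3054 (C = -4 - 3050 = -3054)
D = 191 (D = -(-167 - 6*(-2)²) = -(-167 - 6*4) = -(-167 - 1*24) = -(-167 - 24) = -1*(-191) = 191)
c = 3245 (c = 191 - 1*(-3054) = 191 + 3054 = 3245)
1/c = 1/3245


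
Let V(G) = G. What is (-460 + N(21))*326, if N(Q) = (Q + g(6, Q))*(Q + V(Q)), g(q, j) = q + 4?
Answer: 274492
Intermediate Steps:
g(q, j) = 4 + q
N(Q) = 2*Q*(10 + Q) (N(Q) = (Q + (4 + 6))*(Q + Q) = (Q + 10)*(2*Q) = (10 + Q)*(2*Q) = 2*Q*(10 + Q))
(-460 + N(21))*326 = (-460 + 2*21*(10 + 21))*326 = (-460 + 2*21*31)*326 = (-460 + 1302)*326 = 842*326 = 274492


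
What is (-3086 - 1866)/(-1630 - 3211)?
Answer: 4952/4841 ≈ 1.0229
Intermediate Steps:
(-3086 - 1866)/(-1630 - 3211) = -4952/(-4841) = -4952*(-1/4841) = 4952/4841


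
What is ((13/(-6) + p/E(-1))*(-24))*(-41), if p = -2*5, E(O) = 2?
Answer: -7052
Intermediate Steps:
p = -10
((13/(-6) + p/E(-1))*(-24))*(-41) = ((13/(-6) - 10/2)*(-24))*(-41) = ((13*(-⅙) - 10*½)*(-24))*(-41) = ((-13/6 - 5)*(-24))*(-41) = -43/6*(-24)*(-41) = 172*(-41) = -7052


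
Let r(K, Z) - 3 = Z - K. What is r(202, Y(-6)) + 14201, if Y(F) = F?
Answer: 13996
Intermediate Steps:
r(K, Z) = 3 + Z - K (r(K, Z) = 3 + (Z - K) = 3 + Z - K)
r(202, Y(-6)) + 14201 = (3 - 6 - 1*202) + 14201 = (3 - 6 - 202) + 14201 = -205 + 14201 = 13996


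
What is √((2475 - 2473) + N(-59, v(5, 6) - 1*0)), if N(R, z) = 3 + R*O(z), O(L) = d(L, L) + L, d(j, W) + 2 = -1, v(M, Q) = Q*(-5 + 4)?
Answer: 2*√134 ≈ 23.152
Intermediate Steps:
v(M, Q) = -Q (v(M, Q) = Q*(-1) = -Q)
d(j, W) = -3 (d(j, W) = -2 - 1 = -3)
O(L) = -3 + L
N(R, z) = 3 + R*(-3 + z)
√((2475 - 2473) + N(-59, v(5, 6) - 1*0)) = √((2475 - 2473) + (3 - 59*(-3 + (-1*6 - 1*0)))) = √(2 + (3 - 59*(-3 + (-6 + 0)))) = √(2 + (3 - 59*(-3 - 6))) = √(2 + (3 - 59*(-9))) = √(2 + (3 + 531)) = √(2 + 534) = √536 = 2*√134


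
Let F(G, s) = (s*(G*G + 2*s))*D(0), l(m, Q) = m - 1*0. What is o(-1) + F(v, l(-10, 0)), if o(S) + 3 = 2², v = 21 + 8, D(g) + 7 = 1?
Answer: 49261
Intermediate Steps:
D(g) = -6 (D(g) = -7 + 1 = -6)
l(m, Q) = m (l(m, Q) = m + 0 = m)
v = 29
o(S) = 1 (o(S) = -3 + 2² = -3 + 4 = 1)
F(G, s) = -6*s*(G² + 2*s) (F(G, s) = (s*(G*G + 2*s))*(-6) = (s*(G² + 2*s))*(-6) = -6*s*(G² + 2*s))
o(-1) + F(v, l(-10, 0)) = 1 - 6*(-10)*(29² + 2*(-10)) = 1 - 6*(-10)*(841 - 20) = 1 - 6*(-10)*821 = 1 + 49260 = 49261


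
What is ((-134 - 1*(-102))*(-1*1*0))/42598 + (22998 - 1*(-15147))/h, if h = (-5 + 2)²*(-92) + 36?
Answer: -12715/264 ≈ -48.163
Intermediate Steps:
h = -792 (h = (-3)²*(-92) + 36 = 9*(-92) + 36 = -828 + 36 = -792)
((-134 - 1*(-102))*(-1*1*0))/42598 + (22998 - 1*(-15147))/h = ((-134 - 1*(-102))*(-1*1*0))/42598 + (22998 - 1*(-15147))/(-792) = ((-134 + 102)*(-1*0))*(1/42598) + (22998 + 15147)*(-1/792) = -32*0*(1/42598) + 38145*(-1/792) = 0*(1/42598) - 12715/264 = 0 - 12715/264 = -12715/264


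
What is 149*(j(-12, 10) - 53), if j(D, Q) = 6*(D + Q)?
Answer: -9685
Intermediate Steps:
j(D, Q) = 6*D + 6*Q
149*(j(-12, 10) - 53) = 149*((6*(-12) + 6*10) - 53) = 149*((-72 + 60) - 53) = 149*(-12 - 53) = 149*(-65) = -9685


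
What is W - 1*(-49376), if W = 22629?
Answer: 72005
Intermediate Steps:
W - 1*(-49376) = 22629 - 1*(-49376) = 22629 + 49376 = 72005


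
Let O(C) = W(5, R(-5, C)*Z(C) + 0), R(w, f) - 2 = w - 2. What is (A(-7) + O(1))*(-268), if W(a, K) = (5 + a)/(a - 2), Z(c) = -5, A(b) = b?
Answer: 2948/3 ≈ 982.67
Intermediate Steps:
R(w, f) = w (R(w, f) = 2 + (w - 2) = 2 + (-2 + w) = w)
W(a, K) = (5 + a)/(-2 + a)
O(C) = 10/3 (O(C) = (5 + 5)/(-2 + 5) = 10/3)
(A(-7) + O(1))*(-268) = (-7 + 10/3)*(-268) = -11/3*(-268) = 2948/3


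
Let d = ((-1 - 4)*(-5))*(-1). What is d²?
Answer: 625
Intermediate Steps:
d = -25 (d = -5*(-5)*(-1) = 25*(-1) = -25)
d² = (-25)² = 625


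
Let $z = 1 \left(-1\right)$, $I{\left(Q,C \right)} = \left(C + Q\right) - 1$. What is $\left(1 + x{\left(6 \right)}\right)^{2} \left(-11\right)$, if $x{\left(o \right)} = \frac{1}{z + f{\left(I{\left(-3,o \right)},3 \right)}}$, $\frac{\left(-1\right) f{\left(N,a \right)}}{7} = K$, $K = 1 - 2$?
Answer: $- \frac{539}{36} \approx -14.972$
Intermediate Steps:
$K = -1$
$I{\left(Q,C \right)} = -1 + C + Q$
$z = -1$
$f{\left(N,a \right)} = 7$ ($f{\left(N,a \right)} = \left(-7\right) \left(-1\right) = 7$)
$x{\left(o \right)} = \frac{1}{6}$ ($x{\left(o \right)} = \frac{1}{-1 + 7} = \frac{1}{6}$)
$\left(1 + x{\left(6 \right)}\right)^{2} \left(-11\right) = \left(1 + \frac{1}{6}\right)^{2} \left(-11\right) = \left(\frac{7}{6}\right)^{2} \left(-11\right) = \frac{49}{36} \left(-11\right) = - \frac{539}{36}$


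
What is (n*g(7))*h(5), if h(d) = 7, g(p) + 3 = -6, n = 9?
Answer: -567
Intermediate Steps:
g(p) = -9 (g(p) = -3 - 6 = -9)
(n*g(7))*h(5) = (9*(-9))*7 = -81*7 = -567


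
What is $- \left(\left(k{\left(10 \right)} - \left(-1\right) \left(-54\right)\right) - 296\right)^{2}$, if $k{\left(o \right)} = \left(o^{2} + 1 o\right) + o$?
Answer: $-52900$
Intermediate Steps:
$k{\left(o \right)} = o^{2} + 2 o$ ($k{\left(o \right)} = \left(o^{2} + o\right) + o = \left(o + o^{2}\right) + o = o^{2} + 2 o$)
$- \left(\left(k{\left(10 \right)} - \left(-1\right) \left(-54\right)\right) - 296\right)^{2} = - \left(\left(10 \left(2 + 10\right) - \left(-1\right) \left(-54\right)\right) - 296\right)^{2} = - \left(\left(10 \cdot 12 - 54\right) - 296\right)^{2} = - \left(\left(120 - 54\right) - 296\right)^{2} = - \left(66 - 296\right)^{2} = - \left(-230\right)^{2} = \left(-1\right) 52900 = -52900$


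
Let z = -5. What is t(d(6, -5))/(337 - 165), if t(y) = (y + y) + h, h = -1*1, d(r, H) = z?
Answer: -11/172 ≈ -0.063954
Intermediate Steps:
d(r, H) = -5
h = -1
t(y) = -1 + 2*y (t(y) = (y + y) - 1 = 2*y - 1 = -1 + 2*y)
t(d(6, -5))/(337 - 165) = (-1 + 2*(-5))/(337 - 165) = (-1 - 10)/172 = -11*1/172 = -11/172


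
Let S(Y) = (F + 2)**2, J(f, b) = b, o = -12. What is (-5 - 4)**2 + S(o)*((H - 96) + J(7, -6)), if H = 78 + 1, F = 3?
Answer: -494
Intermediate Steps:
S(Y) = 25 (S(Y) = (3 + 2)**2 = 5**2 = 25)
H = 79
(-5 - 4)**2 + S(o)*((H - 96) + J(7, -6)) = (-5 - 4)**2 + 25*((79 - 96) - 6) = (-9)**2 + 25*(-17 - 6) = 81 + 25*(-23) = 81 - 575 = -494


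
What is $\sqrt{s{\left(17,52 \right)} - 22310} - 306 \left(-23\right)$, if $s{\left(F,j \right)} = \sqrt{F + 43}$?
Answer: $7038 + \sqrt{-22310 + 2 \sqrt{15}} \approx 7038.0 + 149.34 i$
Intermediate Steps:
$s{\left(F,j \right)} = \sqrt{43 + F}$
$\sqrt{s{\left(17,52 \right)} - 22310} - 306 \left(-23\right) = \sqrt{\sqrt{43 + 17} - 22310} - 306 \left(-23\right) = \sqrt{\sqrt{60} - 22310} - -7038 = \sqrt{2 \sqrt{15} - 22310} + 7038 = \sqrt{-22310 + 2 \sqrt{15}} + 7038 = 7038 + \sqrt{-22310 + 2 \sqrt{15}}$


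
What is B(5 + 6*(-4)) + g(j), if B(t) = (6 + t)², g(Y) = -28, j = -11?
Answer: 141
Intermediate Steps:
B(5 + 6*(-4)) + g(j) = (6 + (5 + 6*(-4)))² - 28 = (6 + (5 - 24))² - 28 = (6 - 19)² - 28 = (-13)² - 28 = 169 - 28 = 141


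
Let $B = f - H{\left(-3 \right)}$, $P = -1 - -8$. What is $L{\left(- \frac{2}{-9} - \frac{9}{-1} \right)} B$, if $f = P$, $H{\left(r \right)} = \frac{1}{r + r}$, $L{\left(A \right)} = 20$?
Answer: $\frac{430}{3} \approx 143.33$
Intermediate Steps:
$H{\left(r \right)} = \frac{1}{2 r}$
$P = 7$ ($P = -1 + 8 = 7$)
$f = 7$
$B = \frac{43}{6}$ ($B = 7 - \frac{1}{2 \left(-3\right)} = 7 - \frac{1}{2} \left(- \frac{1}{3}\right) = 7 - - \frac{1}{6} = 7 + \frac{1}{6} = \frac{43}{6} \approx 7.1667$)
$L{\left(- \frac{2}{-9} - \frac{9}{-1} \right)} B = 20 \cdot \frac{43}{6} = \frac{430}{3}$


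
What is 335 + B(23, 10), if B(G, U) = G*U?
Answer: 565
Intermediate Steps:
335 + B(23, 10) = 335 + 23*10 = 335 + 230 = 565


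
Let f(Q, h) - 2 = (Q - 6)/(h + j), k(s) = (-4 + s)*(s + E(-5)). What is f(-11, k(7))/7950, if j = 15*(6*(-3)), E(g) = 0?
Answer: 103/395910 ≈ 0.00026016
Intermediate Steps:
j = -270 (j = 15*(-18) = -270)
k(s) = s*(-4 + s) (k(s) = (-4 + s)*(s + 0) = (-4 + s)*s = s*(-4 + s))
f(Q, h) = 2 + (-6 + Q)/(-270 + h) (f(Q, h) = 2 + (Q - 6)/(h - 270) = 2 + (-6 + Q)/(-270 + h))
f(-11, k(7))/7950 = ((-546 - 11 + 2*(7*(-4 + 7)))/(-270 + 7*(-4 + 7)))/7950 = ((-546 - 11 + 2*(7*3))/(-270 + 7*3))*(1/7950) = ((-546 - 11 + 2*21)/(-270 + 21))*(1/7950) = ((-546 - 11 + 42)/(-249))*(1/7950) = -1/249*(-515)*(1/7950) = (515/249)*(1/7950) = 103/395910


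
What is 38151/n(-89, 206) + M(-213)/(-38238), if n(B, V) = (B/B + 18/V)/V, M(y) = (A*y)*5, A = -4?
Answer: 2579433210947/356888 ≈ 7.2276e+6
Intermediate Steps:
M(y) = -20*y (M(y) = -4*y*5 = -20*y)
n(B, V) = (1 + 18/V)/V
38151/n(-89, 206) + M(-213)/(-38238) = 38151/(((18 + 206)/206**2)) - 20*(-213)/(-38238) = 38151/(((1/42436)*224)) + 4260*(-1/38238) = 38151/(56/10609) - 710/6373 = 38151*(10609/56) - 710/6373 = 404743959/56 - 710/6373 = 2579433210947/356888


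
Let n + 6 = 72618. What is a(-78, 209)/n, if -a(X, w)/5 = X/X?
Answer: -5/72612 ≈ -6.8859e-5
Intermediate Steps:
n = 72612 (n = -6 + 72618 = 72612)
a(X, w) = -5 (a(X, w) = -5*X/X = -5*1 = -5)
a(-78, 209)/n = -5/72612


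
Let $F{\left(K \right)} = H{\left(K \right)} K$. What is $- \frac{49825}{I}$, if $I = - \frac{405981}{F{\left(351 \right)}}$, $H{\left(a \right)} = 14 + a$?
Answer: $\frac{709258875}{45109} \approx 15723.0$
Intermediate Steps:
$F{\left(K \right)} = K \left(14 + K\right)$ ($F{\left(K \right)} = \left(14 + K\right) K = K \left(14 + K\right)$)
$I = - \frac{45109}{14235}$ ($I = - \frac{405981}{351 \left(14 + 351\right)} = - \frac{405981}{351 \cdot 365} = - \frac{405981}{128115} = \left(-405981\right) \frac{1}{128115} = - \frac{45109}{14235} \approx -3.1689$)
$- \frac{49825}{I} = - \frac{49825}{- \frac{45109}{14235}} = \left(-49825\right) \left(- \frac{14235}{45109}\right) = \frac{709258875}{45109}$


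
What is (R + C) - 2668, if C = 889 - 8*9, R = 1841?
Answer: -10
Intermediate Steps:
C = 817 (C = 889 - 72 = 817)
(R + C) - 2668 = (1841 + 817) - 2668 = 2658 - 2668 = -10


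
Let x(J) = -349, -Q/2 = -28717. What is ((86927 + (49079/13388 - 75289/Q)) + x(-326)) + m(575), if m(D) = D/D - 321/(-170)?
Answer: 2829485985745643/32679371660 ≈ 86583.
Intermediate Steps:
Q = 57434 (Q = -2*(-28717) = 57434)
m(D) = 491/170 (m(D) = 1 - 321*(-1/170) = 1 + 321/170 = 491/170)
((86927 + (49079/13388 - 75289/Q)) + x(-326)) + m(575) = ((86927 + (49079/13388 - 75289/57434)) - 349) + 491/170 = ((86927 + 905417077/384463196) - 349) + 491/170 = (33421137655769/384463196 - 349) + 491/170 = 33286960000365/384463196 + 491/170 = 2829485985745643/32679371660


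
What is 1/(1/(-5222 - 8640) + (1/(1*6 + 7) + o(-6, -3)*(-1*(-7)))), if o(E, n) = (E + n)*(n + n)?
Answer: 180206/68131717 ≈ 0.0026450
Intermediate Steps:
o(E, n) = 2*n*(E + n) (o(E, n) = (E + n)*(2*n) = 2*n*(E + n))
1/(1/(-5222 - 8640) + (1/(1*6 + 7) + o(-6, -3)*(-1*(-7)))) = 1/(1/(-5222 - 8640) + (1/(1*6 + 7) + (2*(-3)*(-6 - 3))*(-1*(-7)))) = 1/(1/(-13862) + (1/(6 + 7) + (2*(-3)*(-9))*7)) = 1/(-1/13862 + (1/13 + 54*7)) = 1/(-1/13862 + (1/13 + 378)) = 1/(-1/13862 + 4915/13) = 1/(68131717/180206) = 180206/68131717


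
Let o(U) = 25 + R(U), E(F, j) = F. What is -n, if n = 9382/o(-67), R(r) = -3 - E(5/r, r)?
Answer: -628594/1479 ≈ -425.01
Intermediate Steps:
R(r) = -3 - 5/r
o(U) = 22 - 5/U (o(U) = 25 + (-3 - 5/U) = 22 - 5/U)
n = 628594/1479 (n = 9382/(22 - 5/(-67)) = 9382/(22 - 5*(-1/67)) = 9382/(22 + 5/67) = 9382/(1479/67) = 9382*(67/1479) = 628594/1479 ≈ 425.01)
-n = -1*628594/1479 = -628594/1479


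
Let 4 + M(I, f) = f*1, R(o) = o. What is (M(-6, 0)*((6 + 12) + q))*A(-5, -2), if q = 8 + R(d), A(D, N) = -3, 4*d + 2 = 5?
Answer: 321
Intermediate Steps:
d = ¾ (d = -½ + (¼)*5 = -½ + 5/4 = ¾ ≈ 0.75000)
q = 35/4 (q = 8 + ¾ = 35/4 ≈ 8.7500)
M(I, f) = -4 + f (M(I, f) = -4 + f*1 = -4 + f)
(M(-6, 0)*((6 + 12) + q))*A(-5, -2) = ((-4 + 0)*((6 + 12) + 35/4))*(-3) = -4*(18 + 35/4)*(-3) = -4*107/4*(-3) = -107*(-3) = 321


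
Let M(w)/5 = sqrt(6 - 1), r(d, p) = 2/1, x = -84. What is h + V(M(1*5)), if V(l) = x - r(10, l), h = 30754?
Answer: 30668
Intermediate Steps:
r(d, p) = 2 (r(d, p) = 2*1 = 2)
M(w) = 5*sqrt(5) (M(w) = 5*sqrt(6 - 1) = 5*sqrt(5))
V(l) = -86 (V(l) = -84 - 1*2 = -84 - 2 = -86)
h + V(M(1*5)) = 30754 - 86 = 30668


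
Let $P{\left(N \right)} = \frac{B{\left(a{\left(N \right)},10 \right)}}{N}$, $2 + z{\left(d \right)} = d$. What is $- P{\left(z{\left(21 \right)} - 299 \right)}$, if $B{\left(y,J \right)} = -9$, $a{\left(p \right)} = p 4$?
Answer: $- \frac{9}{280} \approx -0.032143$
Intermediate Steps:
$z{\left(d \right)} = -2 + d$
$a{\left(p \right)} = 4 p$
$P{\left(N \right)} = - \frac{9}{N}$
$- P{\left(z{\left(21 \right)} - 299 \right)} = - \frac{-9}{\left(-2 + 21\right) - 299} = - \frac{-9}{19 - 299} = - \frac{-9}{-280} = - \frac{\left(-9\right) \left(-1\right)}{280} = \left(-1\right) \frac{9}{280} = - \frac{9}{280}$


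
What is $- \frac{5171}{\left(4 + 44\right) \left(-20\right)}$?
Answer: $\frac{5171}{960} \approx 5.3865$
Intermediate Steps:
$- \frac{5171}{\left(4 + 44\right) \left(-20\right)} = - \frac{5171}{48 \left(-20\right)} = - \frac{5171}{-960} = \left(-5171\right) \left(- \frac{1}{960}\right) = \frac{5171}{960}$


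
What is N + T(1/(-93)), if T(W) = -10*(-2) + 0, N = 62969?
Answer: 62989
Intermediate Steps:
T(W) = 20 (T(W) = 20 + 0 = 20)
N + T(1/(-93)) = 62969 + 20 = 62989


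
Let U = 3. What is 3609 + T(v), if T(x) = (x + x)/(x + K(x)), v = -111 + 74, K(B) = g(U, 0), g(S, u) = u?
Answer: 3611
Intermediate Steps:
K(B) = 0
v = -37
T(x) = 2 (T(x) = (x + x)/(x + 0) = (2*x)/x = 2)
3609 + T(v) = 3609 + 2 = 3611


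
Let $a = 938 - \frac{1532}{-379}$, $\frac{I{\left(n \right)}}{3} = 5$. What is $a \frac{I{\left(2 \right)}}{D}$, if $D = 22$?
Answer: $\frac{2677755}{4169} \approx 642.3$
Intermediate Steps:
$I{\left(n \right)} = 15$ ($I{\left(n \right)} = 3 \cdot 5 = 15$)
$a = \frac{357034}{379}$ ($a = 938 - 1532 \left(- \frac{1}{379}\right) = 938 - - \frac{1532}{379} = 938 + \frac{1532}{379} = \frac{357034}{379} \approx 942.04$)
$a \frac{I{\left(2 \right)}}{D} = \frac{357034 \cdot \frac{15}{22}}{379} = \frac{357034 \cdot 15 \cdot \frac{1}{22}}{379} = \frac{357034}{379} \cdot \frac{15}{22} = \frac{2677755}{4169}$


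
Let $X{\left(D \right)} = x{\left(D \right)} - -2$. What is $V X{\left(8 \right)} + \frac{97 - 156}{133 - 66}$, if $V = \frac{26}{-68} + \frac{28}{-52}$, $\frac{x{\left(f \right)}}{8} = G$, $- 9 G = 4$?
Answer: $\frac{73532}{133263} \approx 0.55178$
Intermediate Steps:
$G = - \frac{4}{9}$ ($G = \left(- \frac{1}{9}\right) 4 = - \frac{4}{9} \approx -0.44444$)
$x{\left(f \right)} = - \frac{32}{9}$ ($x{\left(f \right)} = 8 \left(- \frac{4}{9}\right) = - \frac{32}{9}$)
$V = - \frac{407}{442}$ ($V = 26 \left(- \frac{1}{68}\right) + 28 \left(- \frac{1}{52}\right) = - \frac{13}{34} - \frac{7}{13} = - \frac{407}{442} \approx -0.92081$)
$X{\left(D \right)} = - \frac{14}{9}$ ($X{\left(D \right)} = - \frac{32}{9} - -2 = - \frac{32}{9} + 2 = - \frac{14}{9}$)
$V X{\left(8 \right)} + \frac{97 - 156}{133 - 66} = \left(- \frac{407}{442}\right) \left(- \frac{14}{9}\right) + \frac{97 - 156}{133 - 66} = \frac{2849}{1989} - \frac{59}{67} = \frac{73532}{133263}$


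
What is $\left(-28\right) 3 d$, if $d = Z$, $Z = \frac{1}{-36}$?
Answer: $\frac{7}{3} \approx 2.3333$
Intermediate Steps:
$Z = - \frac{1}{36} \approx -0.027778$
$d = - \frac{1}{36} \approx -0.027778$
$\left(-28\right) 3 d = \left(-28\right) 3 \left(- \frac{1}{36}\right) = \left(-84\right) \left(- \frac{1}{36}\right) = \frac{7}{3}$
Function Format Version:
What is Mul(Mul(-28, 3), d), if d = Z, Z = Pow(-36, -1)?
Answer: Rational(7, 3) ≈ 2.3333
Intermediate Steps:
Z = Rational(-1, 36) ≈ -0.027778
d = Rational(-1, 36) ≈ -0.027778
Mul(Mul(-28, 3), d) = Mul(Mul(-28, 3), Rational(-1, 36)) = Mul(-84, Rational(-1, 36)) = Rational(7, 3)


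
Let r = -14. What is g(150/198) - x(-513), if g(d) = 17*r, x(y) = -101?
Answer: -137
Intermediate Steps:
g(d) = -238 (g(d) = 17*(-14) = -238)
g(150/198) - x(-513) = -238 - 1*(-101) = -238 + 101 = -137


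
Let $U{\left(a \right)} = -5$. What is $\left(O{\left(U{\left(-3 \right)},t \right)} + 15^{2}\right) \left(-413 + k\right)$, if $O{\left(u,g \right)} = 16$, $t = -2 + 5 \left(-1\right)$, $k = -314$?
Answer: $-175207$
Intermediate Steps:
$t = -7$ ($t = -2 - 5 = -7$)
$\left(O{\left(U{\left(-3 \right)},t \right)} + 15^{2}\right) \left(-413 + k\right) = \left(16 + 15^{2}\right) \left(-413 - 314\right) = \left(16 + 225\right) \left(-727\right) = 241 \left(-727\right) = -175207$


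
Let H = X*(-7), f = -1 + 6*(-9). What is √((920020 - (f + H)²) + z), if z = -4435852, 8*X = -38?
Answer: 3*I*√6251209/4 ≈ 1875.2*I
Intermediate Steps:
X = -19/4 (X = (⅛)*(-38) = -19/4 ≈ -4.7500)
f = -55 (f = -1 - 54 = -55)
H = 133/4 (H = -19/4*(-7) = 133/4 ≈ 33.250)
√((920020 - (f + H)²) + z) = √((920020 - (-55 + 133/4)²) - 4435852) = √((920020 - (-87/4)²) - 4435852) = √((920020 - 1*7569/16) - 4435852) = √((920020 - 7569/16) - 4435852) = √(14712751/16 - 4435852) = √(-56260881/16) = 3*I*√6251209/4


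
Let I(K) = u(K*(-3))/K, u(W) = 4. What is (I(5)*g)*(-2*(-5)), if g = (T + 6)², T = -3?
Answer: 72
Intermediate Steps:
I(K) = 4/K
g = 9 (g = (-3 + 6)² = 3² = 9)
(I(5)*g)*(-2*(-5)) = ((4/5)*9)*(-2*(-5)) = ((4*(⅕))*9)*10 = ((⅘)*9)*10 = (36/5)*10 = 72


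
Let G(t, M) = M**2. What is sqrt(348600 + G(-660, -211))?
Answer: sqrt(393121) ≈ 626.99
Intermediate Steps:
sqrt(348600 + G(-660, -211)) = sqrt(348600 + (-211)**2) = sqrt(348600 + 44521) = sqrt(393121)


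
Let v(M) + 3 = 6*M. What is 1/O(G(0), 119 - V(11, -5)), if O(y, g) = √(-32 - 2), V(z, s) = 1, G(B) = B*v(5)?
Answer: -I*√34/34 ≈ -0.1715*I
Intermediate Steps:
v(M) = -3 + 6*M
G(B) = 27*B (G(B) = B*(-3 + 6*5) = B*(-3 + 30) = B*27 = 27*B)
O(y, g) = I*√34 (O(y, g) = √(-34) = I*√34)
1/O(G(0), 119 - V(11, -5)) = 1/(I*√34) = -I*√34/34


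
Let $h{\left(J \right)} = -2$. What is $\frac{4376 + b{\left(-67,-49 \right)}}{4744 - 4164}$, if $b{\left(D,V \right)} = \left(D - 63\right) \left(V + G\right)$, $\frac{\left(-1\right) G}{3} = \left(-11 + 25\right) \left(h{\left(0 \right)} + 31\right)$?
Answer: $\frac{84543}{290} \approx 291.53$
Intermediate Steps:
$G = -1218$ ($G = - 3 \left(-11 + 25\right) \left(-2 + 31\right) = - 3 \cdot 14 \cdot 29 = \left(-3\right) 406 = -1218$)
$b{\left(D,V \right)} = \left(-1218 + V\right) \left(-63 + D\right)$ ($b{\left(D,V \right)} = \left(D - 63\right) \left(V - 1218\right) = \left(-63 + D\right) \left(-1218 + V\right) = \left(-1218 + V\right) \left(-63 + D\right)$)
$\frac{4376 + b{\left(-67,-49 \right)}}{4744 - 4164} = \frac{4376 - -164710}{4744 - 4164} = \frac{4376 + \left(76734 + 81606 + 3087 + 3283\right)}{580} = \left(4376 + 164710\right) \frac{1}{580} = 169086 \cdot \frac{1}{580} = \frac{84543}{290}$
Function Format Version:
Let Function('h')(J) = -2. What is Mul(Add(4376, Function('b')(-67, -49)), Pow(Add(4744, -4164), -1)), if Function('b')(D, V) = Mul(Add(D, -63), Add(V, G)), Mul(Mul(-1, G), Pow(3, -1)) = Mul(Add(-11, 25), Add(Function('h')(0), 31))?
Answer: Rational(84543, 290) ≈ 291.53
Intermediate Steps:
G = -1218 (G = Mul(-3, Mul(Add(-11, 25), Add(-2, 31))) = Mul(-3, Mul(14, 29)) = Mul(-3, 406) = -1218)
Function('b')(D, V) = Mul(Add(-1218, V), Add(-63, D)) (Function('b')(D, V) = Mul(Add(D, -63), Add(V, -1218)) = Mul(Add(-63, D), Add(-1218, V)) = Mul(Add(-1218, V), Add(-63, D)))
Mul(Add(4376, Function('b')(-67, -49)), Pow(Add(4744, -4164), -1)) = Mul(Add(4376, Add(76734, Mul(-1218, -67), Mul(-63, -49), Mul(-67, -49))), Pow(Add(4744, -4164), -1)) = Mul(Add(4376, Add(76734, 81606, 3087, 3283)), Pow(580, -1)) = Mul(Add(4376, 164710), Rational(1, 580)) = Mul(169086, Rational(1, 580)) = Rational(84543, 290)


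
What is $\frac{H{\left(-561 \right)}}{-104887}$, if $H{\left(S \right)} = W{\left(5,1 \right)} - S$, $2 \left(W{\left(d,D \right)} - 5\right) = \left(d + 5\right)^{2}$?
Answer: $- \frac{616}{104887} \approx -0.005873$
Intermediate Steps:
$W{\left(d,D \right)} = 5 + \frac{\left(5 + d\right)^{2}}{2}$ ($W{\left(d,D \right)} = 5 + \frac{\left(d + 5\right)^{2}}{2} = 5 + \frac{\left(5 + d\right)^{2}}{2}$)
$H{\left(S \right)} = 55 - S$ ($H{\left(S \right)} = \left(5 + \frac{\left(5 + 5\right)^{2}}{2}\right) - S = \left(5 + \frac{10^{2}}{2}\right) - S = \left(5 + \frac{1}{2} \cdot 100\right) - S = \left(5 + 50\right) - S = 55 - S$)
$\frac{H{\left(-561 \right)}}{-104887} = \frac{55 - -561}{-104887} = \left(55 + 561\right) \left(- \frac{1}{104887}\right) = 616 \left(- \frac{1}{104887}\right) = - \frac{616}{104887}$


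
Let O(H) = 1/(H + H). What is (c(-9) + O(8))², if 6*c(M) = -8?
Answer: 3721/2304 ≈ 1.6150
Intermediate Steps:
O(H) = 1/(2*H)
c(M) = -4/3 (c(M) = (⅙)*(-8) = -4/3)
(c(-9) + O(8))² = (-4/3 + (½)/8)² = (-4/3 + (½)*(⅛))² = (-4/3 + 1/16)² = (-61/48)² = 3721/2304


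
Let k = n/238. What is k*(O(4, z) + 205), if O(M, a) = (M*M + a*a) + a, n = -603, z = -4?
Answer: -140499/238 ≈ -590.33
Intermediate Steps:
O(M, a) = a + M² + a² (O(M, a) = (M² + a²) + a = a + M² + a²)
k = -603/238 ≈ -2.5336
k*(O(4, z) + 205) = -603*((-4 + 4² + (-4)²) + 205)/238 = -603*((-4 + 16 + 16) + 205)/238 = -603*(28 + 205)/238 = -603/238*233 = -140499/238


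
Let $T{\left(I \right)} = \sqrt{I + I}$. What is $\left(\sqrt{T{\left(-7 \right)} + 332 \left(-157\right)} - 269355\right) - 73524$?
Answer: $-342879 + \sqrt{-52124 + i \sqrt{14}} \approx -3.4288 \cdot 10^{5} + 228.31 i$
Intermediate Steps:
$T{\left(I \right)} = \sqrt{2} \sqrt{I}$ ($T{\left(I \right)} = \sqrt{2 I} = \sqrt{2} \sqrt{I}$)
$\left(\sqrt{T{\left(-7 \right)} + 332 \left(-157\right)} - 269355\right) - 73524 = \left(\sqrt{\sqrt{2} \sqrt{-7} + 332 \left(-157\right)} - 269355\right) - 73524 = \left(\sqrt{\sqrt{2} i \sqrt{7} - 52124} - 269355\right) - 73524 = \left(\sqrt{i \sqrt{14} - 52124} - 269355\right) - 73524 = \left(\sqrt{-52124 + i \sqrt{14}} - 269355\right) - 73524 = \left(-269355 + \sqrt{-52124 + i \sqrt{14}}\right) - 73524 = -342879 + \sqrt{-52124 + i \sqrt{14}}$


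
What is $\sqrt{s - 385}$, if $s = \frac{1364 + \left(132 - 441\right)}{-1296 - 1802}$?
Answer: $\frac{i \sqrt{3698345930}}{3098} \approx 19.63 i$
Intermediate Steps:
$s = - \frac{1055}{3098}$ ($s = \frac{1364 - 309}{-3098} = 1055 \left(- \frac{1}{3098}\right) = - \frac{1055}{3098} \approx -0.34054$)
$\sqrt{s - 385} = \sqrt{- \frac{1055}{3098} - 385} = \sqrt{- \frac{1193785}{3098}} = \frac{i \sqrt{3698345930}}{3098}$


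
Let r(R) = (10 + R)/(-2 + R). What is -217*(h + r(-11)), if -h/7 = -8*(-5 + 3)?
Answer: 315735/13 ≈ 24287.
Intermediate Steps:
r(R) = (10 + R)/(-2 + R)
h = -112 (h = -(-56)*(-5 + 3) = -(-56)*(-2) = -7*16 = -112)
-217*(h + r(-11)) = -217*(-112 + (10 - 11)/(-2 - 11)) = -217*(-112 - 1/(-13)) = -217*(-112 - 1/13*(-1)) = -217*(-112 + 1/13) = -217*(-1455/13) = 315735/13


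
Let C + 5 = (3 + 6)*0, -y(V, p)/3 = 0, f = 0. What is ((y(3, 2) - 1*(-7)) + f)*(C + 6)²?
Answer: 7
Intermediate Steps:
y(V, p) = 0 (y(V, p) = -3*0 = 0)
C = -5 (C = -5 + (3 + 6)*0 = -5 + 9*0 = -5 + 0 = -5)
((y(3, 2) - 1*(-7)) + f)*(C + 6)² = ((0 - 1*(-7)) + 0)*(-5 + 6)² = ((0 + 7) + 0)*1² = (7 + 0)*1 = 7*1 = 7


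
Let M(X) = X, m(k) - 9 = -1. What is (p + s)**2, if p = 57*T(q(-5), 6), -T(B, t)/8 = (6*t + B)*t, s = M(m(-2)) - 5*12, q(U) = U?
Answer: 7202577424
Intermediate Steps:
m(k) = 8 (m(k) = 9 - 1 = 8)
s = -52 (s = 8 - 5*12 = 8 - 60 = -52)
T(B, t) = -8*t*(B + 6*t) (T(B, t) = -8*(6*t + B)*t = -8*(B + 6*t)*t = -8*t*(B + 6*t))
p = -84816 (p = 57*(-8*6*(-5 + 6*6)) = 57*(-8*6*(-5 + 36)) = 57*(-8*6*31) = 57*(-1488) = -84816)
(p + s)**2 = (-84816 - 52)**2 = (-84868)**2 = 7202577424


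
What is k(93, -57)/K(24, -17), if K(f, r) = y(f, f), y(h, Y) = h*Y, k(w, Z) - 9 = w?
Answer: 17/96 ≈ 0.17708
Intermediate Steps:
k(w, Z) = 9 + w
y(h, Y) = Y*h
K(f, r) = f**2 (K(f, r) = f*f = f**2)
k(93, -57)/K(24, -17) = (9 + 93)/(24**2) = 102/576 = 102*(1/576) = 17/96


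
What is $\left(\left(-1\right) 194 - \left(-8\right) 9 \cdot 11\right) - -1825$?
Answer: $2423$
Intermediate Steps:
$\left(\left(-1\right) 194 - \left(-8\right) 9 \cdot 11\right) - -1825 = \left(-194 - \left(-72\right) 11\right) + 1825 = \left(-194 - -792\right) + 1825 = \left(-194 + 792\right) + 1825 = 598 + 1825 = 2423$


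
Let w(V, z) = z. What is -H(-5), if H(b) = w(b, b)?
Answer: 5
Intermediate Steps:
H(b) = b
-H(-5) = -1*(-5) = 5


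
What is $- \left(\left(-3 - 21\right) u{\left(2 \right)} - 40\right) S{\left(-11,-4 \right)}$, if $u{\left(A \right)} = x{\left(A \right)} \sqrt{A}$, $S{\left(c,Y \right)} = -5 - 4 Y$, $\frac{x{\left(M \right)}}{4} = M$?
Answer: $440 + 2112 \sqrt{2} \approx 3426.8$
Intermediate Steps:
$x{\left(M \right)} = 4 M$
$u{\left(A \right)} = 4 A^{\frac{3}{2}}$ ($u{\left(A \right)} = 4 A \sqrt{A} = 4 A^{\frac{3}{2}}$)
$- \left(\left(-3 - 21\right) u{\left(2 \right)} - 40\right) S{\left(-11,-4 \right)} = - \left(\left(-3 - 21\right) 4 \cdot 2^{\frac{3}{2}} - 40\right) \left(-5 - -16\right) = - \left(\left(-3 - 21\right) 4 \cdot 2 \sqrt{2} - 40\right) \left(-5 + 16\right) = - \left(- 24 \cdot 8 \sqrt{2} - 40\right) 11 = - \left(- 192 \sqrt{2} - 40\right) 11 = - \left(-40 - 192 \sqrt{2}\right) 11 = - (-440 - 2112 \sqrt{2}) = 440 + 2112 \sqrt{2}$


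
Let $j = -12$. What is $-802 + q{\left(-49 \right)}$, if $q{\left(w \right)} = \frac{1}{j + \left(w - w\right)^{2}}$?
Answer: $- \frac{9625}{12} \approx -802.08$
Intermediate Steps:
$q{\left(w \right)} = - \frac{1}{12}$ ($q{\left(w \right)} = \frac{1}{-12 + \left(w - w\right)^{2}} = \frac{1}{-12 + 0^{2}} = \frac{1}{-12 + 0} = \frac{1}{-12} = - \frac{1}{12}$)
$-802 + q{\left(-49 \right)} = -802 - \frac{1}{12} = - \frac{9625}{12}$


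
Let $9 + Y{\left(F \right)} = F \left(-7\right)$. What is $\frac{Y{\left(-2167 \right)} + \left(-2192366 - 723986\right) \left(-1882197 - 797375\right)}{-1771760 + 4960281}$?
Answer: $\frac{7814575176504}{3188521} \approx 2.4508 \cdot 10^{6}$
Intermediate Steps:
$Y{\left(F \right)} = -9 - 7 F$ ($Y{\left(F \right)} = -9 + F \left(-7\right) = -9 - 7 F$)
$\frac{Y{\left(-2167 \right)} + \left(-2192366 - 723986\right) \left(-1882197 - 797375\right)}{-1771760 + 4960281} = \frac{\left(-9 - -15169\right) + \left(-2192366 - 723986\right) \left(-1882197 - 797375\right)}{-1771760 + 4960281} = \frac{\left(-9 + 15169\right) - -7814575161344}{3188521} = \left(15160 + 7814575161344\right) \frac{1}{3188521} = 7814575176504 \cdot \frac{1}{3188521} = \frac{7814575176504}{3188521}$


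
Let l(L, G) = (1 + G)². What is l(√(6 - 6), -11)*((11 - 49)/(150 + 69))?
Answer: -3800/219 ≈ -17.352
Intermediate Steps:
l(√(6 - 6), -11)*((11 - 49)/(150 + 69)) = (1 - 11)²*((11 - 49)/(150 + 69)) = (-10)²*(-38/219) = 100*(-38*1/219) = 100*(-38/219) = -3800/219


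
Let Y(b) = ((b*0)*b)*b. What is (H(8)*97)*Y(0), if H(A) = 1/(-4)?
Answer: 0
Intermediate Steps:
Y(b) = 0 (Y(b) = (0*b)*b = 0*b = 0)
H(A) = -1/4
(H(8)*97)*Y(0) = -1/4*97*0 = -97/4*0 = 0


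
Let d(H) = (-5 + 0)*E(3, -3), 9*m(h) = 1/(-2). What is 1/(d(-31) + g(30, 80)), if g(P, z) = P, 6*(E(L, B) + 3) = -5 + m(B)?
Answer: 108/5315 ≈ 0.020320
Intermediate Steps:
m(h) = -1/18 (m(h) = (⅑)/(-2) = (⅑)*(-½) = -1/18)
E(L, B) = -415/108 (E(L, B) = -3 + (-5 - 1/18)/6 = -3 + (⅙)*(-91/18) = -3 - 91/108 = -415/108)
d(H) = 2075/108 (d(H) = (-5 + 0)*(-415/108) = -5*(-415/108) = 2075/108)
1/(d(-31) + g(30, 80)) = 1/(2075/108 + 30) = 1/(5315/108) = 108/5315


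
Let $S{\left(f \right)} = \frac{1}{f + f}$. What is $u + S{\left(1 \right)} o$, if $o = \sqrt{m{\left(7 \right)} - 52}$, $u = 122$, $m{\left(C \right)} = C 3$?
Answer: $122 + \frac{i \sqrt{31}}{2} \approx 122.0 + 2.7839 i$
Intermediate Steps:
$S{\left(f \right)} = \frac{1}{2 f}$
$m{\left(C \right)} = 3 C$
$o = i \sqrt{31}$ ($o = \sqrt{3 \cdot 7 - 52} = \sqrt{21 - 52} = \sqrt{-31} = i \sqrt{31} \approx 5.5678 i$)
$u + S{\left(1 \right)} o = 122 + \frac{1}{2 \cdot 1} i \sqrt{31} = 122 + \frac{1}{2} \cdot 1 i \sqrt{31} = 122 + \frac{i \sqrt{31}}{2}$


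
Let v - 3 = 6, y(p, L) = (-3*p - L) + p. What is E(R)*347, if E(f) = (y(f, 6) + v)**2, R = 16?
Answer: 291827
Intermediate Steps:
y(p, L) = -L - 2*p (y(p, L) = (-L - 3*p) + p = -L - 2*p)
v = 9 (v = 3 + 6 = 9)
E(f) = (3 - 2*f)**2 (E(f) = ((-1*6 - 2*f) + 9)**2 = ((-6 - 2*f) + 9)**2 = (3 - 2*f)**2)
E(R)*347 = (-3 + 2*16)**2*347 = (-3 + 32)**2*347 = 29**2*347 = 841*347 = 291827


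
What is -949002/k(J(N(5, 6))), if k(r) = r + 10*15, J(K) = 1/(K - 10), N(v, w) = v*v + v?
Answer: -18980040/3001 ≈ -6324.6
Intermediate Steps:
N(v, w) = v + v**2 (N(v, w) = v**2 + v = v + v**2)
J(K) = 1/(-10 + K)
k(r) = 150 + r (k(r) = r + 150 = 150 + r)
-949002/k(J(N(5, 6))) = -949002/(150 + 1/(-10 + 5*(1 + 5))) = -949002/(150 + 1/(-10 + 5*6)) = -949002/(150 + 1/(-10 + 30)) = -949002/(150 + 1/20) = -949002/3001/20 = -949002*20/3001 = -18980040/3001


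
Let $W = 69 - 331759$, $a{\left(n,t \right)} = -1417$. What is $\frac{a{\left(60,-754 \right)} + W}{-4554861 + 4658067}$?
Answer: $- \frac{333107}{103206} \approx -3.2276$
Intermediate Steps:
$W = -331690$ ($W = 69 - 331759 = -331690$)
$\frac{a{\left(60,-754 \right)} + W}{-4554861 + 4658067} = \frac{-1417 - 331690}{-4554861 + 4658067} = - \frac{333107}{103206}$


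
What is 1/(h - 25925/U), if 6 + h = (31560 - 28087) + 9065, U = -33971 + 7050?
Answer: 26921/337399897 ≈ 7.9790e-5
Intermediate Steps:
U = -26921
h = 12532 (h = -6 + ((31560 - 28087) + 9065) = -6 + (3473 + 9065) = -6 + 12538 = 12532)
1/(h - 25925/U) = 1/(12532 - 25925/(-26921)) = 1/(12532 - 25925*(-1/26921)) = 1/(12532 + 25925/26921) = 1/(337399897/26921) = 26921/337399897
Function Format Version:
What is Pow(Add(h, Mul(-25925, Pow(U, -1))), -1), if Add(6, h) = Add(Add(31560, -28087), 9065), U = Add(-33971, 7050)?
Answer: Rational(26921, 337399897) ≈ 7.9790e-5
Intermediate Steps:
U = -26921
h = 12532 (h = Add(-6, Add(Add(31560, -28087), 9065)) = Add(-6, Add(3473, 9065)) = Add(-6, 12538) = 12532)
Pow(Add(h, Mul(-25925, Pow(U, -1))), -1) = Pow(Add(12532, Mul(-25925, Pow(-26921, -1))), -1) = Pow(Add(12532, Mul(-25925, Rational(-1, 26921))), -1) = Pow(Add(12532, Rational(25925, 26921)), -1) = Pow(Rational(337399897, 26921), -1) = Rational(26921, 337399897)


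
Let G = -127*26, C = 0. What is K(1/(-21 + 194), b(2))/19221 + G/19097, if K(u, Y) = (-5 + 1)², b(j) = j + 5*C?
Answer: -4858630/28235649 ≈ -0.17207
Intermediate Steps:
b(j) = j (b(j) = j + 5*0 = j + 0 = j)
G = -3302
K(u, Y) = 16 (K(u, Y) = (-4)² = 16)
K(1/(-21 + 194), b(2))/19221 + G/19097 = 16/19221 - 3302/19097 = 16*(1/19221) - 3302*1/19097 = 16/19221 - 254/1469 = -4858630/28235649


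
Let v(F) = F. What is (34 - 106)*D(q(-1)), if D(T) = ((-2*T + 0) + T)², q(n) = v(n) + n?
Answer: -288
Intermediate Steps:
q(n) = 2*n (q(n) = n + n = 2*n)
D(T) = T² (D(T) = (-2*T + T)² = (-T)² = T²)
(34 - 106)*D(q(-1)) = (34 - 106)*(2*(-1))² = -72*(-2)² = -72*4 = -288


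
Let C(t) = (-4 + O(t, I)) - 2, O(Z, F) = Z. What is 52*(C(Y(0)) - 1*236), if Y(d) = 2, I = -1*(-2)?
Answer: -12480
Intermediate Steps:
I = 2
C(t) = -6 + t (C(t) = (-4 + t) - 2 = -6 + t)
52*(C(Y(0)) - 1*236) = 52*((-6 + 2) - 1*236) = 52*(-4 - 236) = 52*(-240) = -12480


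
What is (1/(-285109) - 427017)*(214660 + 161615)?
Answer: -45810122842313850/285109 ≈ -1.6068e+11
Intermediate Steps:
(1/(-285109) - 427017)*(214660 + 161615) = (-1/285109 - 427017)*376275 = -121746389854/285109*376275 = -45810122842313850/285109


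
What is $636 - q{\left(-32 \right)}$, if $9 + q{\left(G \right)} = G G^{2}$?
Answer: $33413$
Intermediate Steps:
$q{\left(G \right)} = -9 + G^{3}$ ($q{\left(G \right)} = -9 + G G^{2} = -9 + G^{3}$)
$636 - q{\left(-32 \right)} = 636 - \left(-9 + \left(-32\right)^{3}\right) = 636 - \left(-9 - 32768\right) = 636 - -32777 = 636 + 32777 = 33413$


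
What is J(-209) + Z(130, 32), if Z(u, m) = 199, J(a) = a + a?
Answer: -219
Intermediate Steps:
J(a) = 2*a
J(-209) + Z(130, 32) = 2*(-209) + 199 = -418 + 199 = -219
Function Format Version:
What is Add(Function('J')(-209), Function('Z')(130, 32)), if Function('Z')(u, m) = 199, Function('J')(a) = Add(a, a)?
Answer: -219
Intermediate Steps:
Function('J')(a) = Mul(2, a)
Add(Function('J')(-209), Function('Z')(130, 32)) = Add(Mul(2, -209), 199) = Add(-418, 199) = -219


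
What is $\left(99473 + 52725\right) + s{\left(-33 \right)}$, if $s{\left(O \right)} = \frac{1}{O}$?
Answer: $\frac{5022533}{33} \approx 1.522 \cdot 10^{5}$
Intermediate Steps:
$\left(99473 + 52725\right) + s{\left(-33 \right)} = \left(99473 + 52725\right) + \frac{1}{-33} = 152198 - \frac{1}{33} = \frac{5022533}{33}$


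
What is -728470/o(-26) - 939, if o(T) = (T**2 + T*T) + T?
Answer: -986792/663 ≈ -1488.4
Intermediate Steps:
o(T) = T + 2*T**2 (o(T) = (T**2 + T**2) + T = 2*T**2 + T = T + 2*T**2)
-728470/o(-26) - 939 = -728470/((-26*(1 + 2*(-26)))) - 939 = -728470/((-26*(1 - 52))) - 939 = -728470/((-26*(-51))) - 939 = -728470/1326 - 939 = -1502*485/1326 - 939 = -364235/663 - 939 = -986792/663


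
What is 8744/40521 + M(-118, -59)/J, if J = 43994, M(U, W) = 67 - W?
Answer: 194894591/891340437 ≈ 0.21865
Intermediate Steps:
8744/40521 + M(-118, -59)/J = 8744/40521 + (67 - 1*(-59))/43994 = 8744*(1/40521) + (67 + 59)*(1/43994) = 8744/40521 + 126*(1/43994) = 8744/40521 + 63/21997 = 194894591/891340437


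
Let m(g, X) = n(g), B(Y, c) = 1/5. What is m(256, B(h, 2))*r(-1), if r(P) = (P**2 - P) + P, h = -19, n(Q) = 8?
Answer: 8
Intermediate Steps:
B(Y, c) = 1/5
r(P) = P**2
m(g, X) = 8
m(256, B(h, 2))*r(-1) = 8*(-1)**2 = 8*1 = 8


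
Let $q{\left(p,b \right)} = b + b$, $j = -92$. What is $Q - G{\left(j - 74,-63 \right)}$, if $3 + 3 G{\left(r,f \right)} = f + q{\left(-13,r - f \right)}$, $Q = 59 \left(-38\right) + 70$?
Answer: $- \frac{6244}{3} \approx -2081.3$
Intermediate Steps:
$Q = -2172$ ($Q = -2242 + 70 = -2172$)
$q{\left(p,b \right)} = 2 b$
$G{\left(r,f \right)} = -1 - \frac{f}{3} + \frac{2 r}{3}$ ($G{\left(r,f \right)} = -1 + \frac{f + 2 \left(r - f\right)}{3} = -1 + \frac{f - \left(- 2 r + 2 f\right)}{3} = -1 + \frac{- f + 2 r}{3} = -1 - \left(- \frac{2 r}{3} + \frac{f}{3}\right) = -1 - \frac{f}{3} + \frac{2 r}{3}$)
$Q - G{\left(j - 74,-63 \right)} = -2172 - \left(-1 - -21 + \frac{2 \left(-92 - 74\right)}{3}\right) = -2172 - \left(-1 + 21 + \frac{2 \left(-92 - 74\right)}{3}\right) = -2172 - \left(-1 + 21 + \frac{2}{3} \left(-166\right)\right) = -2172 - \left(-1 + 21 - \frac{332}{3}\right) = -2172 - - \frac{272}{3} = -2172 + \frac{272}{3} = - \frac{6244}{3}$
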